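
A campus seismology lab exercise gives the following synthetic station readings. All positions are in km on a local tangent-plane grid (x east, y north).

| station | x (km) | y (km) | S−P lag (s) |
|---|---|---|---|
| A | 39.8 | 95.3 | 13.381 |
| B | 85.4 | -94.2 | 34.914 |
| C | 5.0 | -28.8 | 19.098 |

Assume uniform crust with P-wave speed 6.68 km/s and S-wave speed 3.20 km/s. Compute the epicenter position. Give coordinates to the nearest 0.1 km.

(-40.8, 79.2)

Distance from S−P lag: d = Δt · v_P v_S / (v_P − v_S) = Δt · (6.68·3.20)/(6.68−3.20) ≈ 6.1425·Δt.
So d_A = 82.19, d_B = 214.46, d_C = 117.31 km.
Circle about each station: (x − 39.8)² + (y − 95.3)² = 82.19²; (x − 85.4)² + (y + 94.2)² = 214.46²; (x − 5.0)² + (y + 28.8)² = 117.31².
Subtracting the A equation from the B and C equations removes the quadratic terms:
91.2 x − 379.0 y = -33737.23
-69.6 x − 248.2 y = -16818.13
Solving the 2×2 system: x ≈ -40.8, y ≈ 79.2 km.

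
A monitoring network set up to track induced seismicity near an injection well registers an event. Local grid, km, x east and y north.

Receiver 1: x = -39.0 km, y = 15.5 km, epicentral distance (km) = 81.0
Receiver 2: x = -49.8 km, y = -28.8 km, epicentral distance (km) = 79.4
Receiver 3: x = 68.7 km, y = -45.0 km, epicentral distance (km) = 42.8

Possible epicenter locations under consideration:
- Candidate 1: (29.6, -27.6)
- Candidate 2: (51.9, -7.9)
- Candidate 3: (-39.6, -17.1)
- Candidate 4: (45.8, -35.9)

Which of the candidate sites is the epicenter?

Candidate 1

For each candidate, compare |candidate − station| to the reported distance:
Candidate 1: residuals Receiver 1 0.0, Receiver 2 0.0, Receiver 3 0.0 → max 0.0 km
Candidate 2: residuals Receiver 1 12.9, Receiver 2 24.4, Receiver 3 2.1 → max 24.4 km
Candidate 3: residuals Receiver 1 48.4, Receiver 2 63.9, Receiver 3 69.0 → max 69.0 km
Candidate 4: residuals Receiver 1 18.2, Receiver 2 16.5, Receiver 3 18.2 → max 18.2 km
Only Candidate 1 has all residuals ≈ 0.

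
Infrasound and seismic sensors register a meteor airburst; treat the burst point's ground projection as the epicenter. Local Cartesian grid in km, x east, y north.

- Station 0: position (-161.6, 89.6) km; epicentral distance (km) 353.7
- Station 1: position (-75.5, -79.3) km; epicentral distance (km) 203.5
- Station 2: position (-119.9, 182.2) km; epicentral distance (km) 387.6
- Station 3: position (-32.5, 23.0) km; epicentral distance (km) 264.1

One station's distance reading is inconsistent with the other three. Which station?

Solve using three stations at a time. Using Station 0, Station 1, Station 2 (subtract circle equations pairwise → linear system) gives (x, y) ≈ (123.9, -119.0).
Distances from that point to each station vs reported:
  Station 0: calculated 353.6 vs reported 353.7 → residual 0.1 km
  Station 1: calculated 203.4 vs reported 203.5 → residual 0.1 km
  Station 2: calculated 387.5 vs reported 387.6 → residual 0.1 km
  Station 3: calculated 211.3 vs reported 264.1 → residual 52.8 km
Station 0, Station 1, Station 2 are mutually consistent (residuals ≈ 0); Station 3 is off by 52.8 km.

Station 3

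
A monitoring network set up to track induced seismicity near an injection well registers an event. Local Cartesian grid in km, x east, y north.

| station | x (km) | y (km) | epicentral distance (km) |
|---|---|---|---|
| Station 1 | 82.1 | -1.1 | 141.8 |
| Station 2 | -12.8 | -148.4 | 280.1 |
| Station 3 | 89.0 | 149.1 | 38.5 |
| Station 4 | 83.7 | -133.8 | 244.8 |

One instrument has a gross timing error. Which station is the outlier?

Station 1

Solve using three stations at a time. Using Station 2, Station 3, Station 4 (subtract circle equations pairwise → linear system) gives (x, y) ≈ (93.3, 110.8).
Distances from that point to each station vs reported:
  Station 1: calculated 112.5 vs reported 141.8 → residual 29.3 km
  Station 2: calculated 280.1 vs reported 280.1 → residual 0.0 km
  Station 3: calculated 38.5 vs reported 38.5 → residual 0.0 km
  Station 4: calculated 244.8 vs reported 244.8 → residual 0.0 km
Station 2, Station 3, Station 4 are mutually consistent (residuals ≈ 0); Station 1 is off by 29.3 km.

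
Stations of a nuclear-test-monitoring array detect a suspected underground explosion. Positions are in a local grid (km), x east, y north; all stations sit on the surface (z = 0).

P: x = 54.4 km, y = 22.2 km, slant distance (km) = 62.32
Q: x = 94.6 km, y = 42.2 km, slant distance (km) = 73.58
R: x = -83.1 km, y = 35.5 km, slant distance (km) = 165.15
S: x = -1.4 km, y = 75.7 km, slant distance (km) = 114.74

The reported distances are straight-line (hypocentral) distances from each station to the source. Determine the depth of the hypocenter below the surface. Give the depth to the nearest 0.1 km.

Each station gives a sphere (x−x_i)² + (y−y_i)² + z² = d_i² (stations at z=0).
Subtracting the P sphere from Q and R: z² cancels, leaving linear equations in x and y:
80.4 x + 40.0 y = 5747.57
-275.0 x + 26.6 y = -18677.08
Solving: x ≈ 68.498, y ≈ 6.008 km (keep extra digits for the depth step; rounded: 68.5, 6.0).
Then from the P sphere: z² = 62.32² − (x − 54.4)² − (y − 22.2)² with x = 68.498, y = 6.008, so z ≈ 58.505 ≈ 58.5 km.

58.5 km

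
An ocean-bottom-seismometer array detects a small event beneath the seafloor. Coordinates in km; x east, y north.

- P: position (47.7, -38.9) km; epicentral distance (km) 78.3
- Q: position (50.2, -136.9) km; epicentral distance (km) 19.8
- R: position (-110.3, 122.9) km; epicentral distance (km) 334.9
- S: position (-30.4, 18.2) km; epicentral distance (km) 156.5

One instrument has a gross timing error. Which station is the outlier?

Solve using three stations at a time. Using P, Q, S (subtract circle equations pairwise → linear system) gives (x, y) ≈ (48.1, -117.2).
Distances from that point to each station vs reported:
  P: calculated 78.3 vs reported 78.3 → residual 0.0 km
  Q: calculated 19.8 vs reported 19.8 → residual 0.0 km
  R: calculated 287.6 vs reported 334.9 → residual 47.3 km
  S: calculated 156.5 vs reported 156.5 → residual 0.0 km
P, Q, S are mutually consistent (residuals ≈ 0); R is off by 47.3 km.

R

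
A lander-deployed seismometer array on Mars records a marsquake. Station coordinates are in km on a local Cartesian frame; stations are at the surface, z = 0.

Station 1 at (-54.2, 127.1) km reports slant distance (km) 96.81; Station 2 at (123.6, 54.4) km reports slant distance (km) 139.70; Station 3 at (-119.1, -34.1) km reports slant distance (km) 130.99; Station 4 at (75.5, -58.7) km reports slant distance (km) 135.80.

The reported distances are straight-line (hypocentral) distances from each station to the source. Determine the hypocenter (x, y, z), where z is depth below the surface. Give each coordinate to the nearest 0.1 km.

Each station gives a sphere (x−x_i)² + (y−y_i)² + z² = d_i² (stations at z=0).
Subtracting the Station 1 sphere from Station 2 and Station 3: z² cancels, leaving linear equations in x and y:
355.6 x − 145.4 y = -10999.64
-129.8 x − 322.4 y = -11530.63
Solving: x ≈ -14.004, y ≈ 41.403 km (keep extra digits for the depth step; rounded: -14.0, 41.4).
Then from the Station 1 sphere: z² = 96.81² − (x + 54.2)² − (y − 127.1)² with x = -14.004, y = 41.403, so z ≈ 20.310 ≈ 20.3 km.
Check against Station 4 (with the unrounded solution): distance 135.81 ≈ 135.80 km. ✓

x ≈ -14.0 km, y ≈ 41.4 km, depth ≈ 20.3 km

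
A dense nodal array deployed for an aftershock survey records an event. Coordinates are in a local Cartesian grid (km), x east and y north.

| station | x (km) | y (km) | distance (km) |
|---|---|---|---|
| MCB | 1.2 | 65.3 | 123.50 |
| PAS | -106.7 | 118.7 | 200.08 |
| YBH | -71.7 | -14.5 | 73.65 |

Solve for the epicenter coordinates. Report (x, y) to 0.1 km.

-11.9 km east, -57.5 km north

Circle about each station: (x − 1.2)² + (y − 65.3)² = 123.50²; (x + 106.7)² + (y − 118.7)² = 200.08²; (x + 71.7)² + (y + 14.5)² = 73.65².
Subtracting pairs of circle equations eliminates x²+y² and gives linear equations (the radical axes):
-215.8 x + 106.8 y = -3570.71
-145.8 x − 159.6 y = 10913.54
Solving the 2×2 system: x ≈ -11.9, y ≈ -57.5 km.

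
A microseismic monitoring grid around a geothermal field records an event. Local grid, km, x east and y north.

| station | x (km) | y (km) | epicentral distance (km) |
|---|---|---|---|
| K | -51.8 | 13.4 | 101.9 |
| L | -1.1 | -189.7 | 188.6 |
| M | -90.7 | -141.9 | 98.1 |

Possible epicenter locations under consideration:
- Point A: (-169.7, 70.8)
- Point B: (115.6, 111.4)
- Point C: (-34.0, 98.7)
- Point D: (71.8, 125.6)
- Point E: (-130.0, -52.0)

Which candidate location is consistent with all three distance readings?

Point E

For each candidate, compare |candidate − station| to the reported distance:
Point A: residuals K 29.2, L 121.7, M 128.8 → max 128.8 km
Point B: residuals K 92.1, L 134.3, M 228.6 → max 228.6 km
Point C: residuals K 14.8, L 101.7, M 149.1 → max 149.1 km
Point D: residuals K 65.0, L 135.0, M 214.9 → max 214.9 km
Point E: residuals K 0.0, L 0.0, M 0.0 → max 0.0 km
Only Point E has all residuals ≈ 0.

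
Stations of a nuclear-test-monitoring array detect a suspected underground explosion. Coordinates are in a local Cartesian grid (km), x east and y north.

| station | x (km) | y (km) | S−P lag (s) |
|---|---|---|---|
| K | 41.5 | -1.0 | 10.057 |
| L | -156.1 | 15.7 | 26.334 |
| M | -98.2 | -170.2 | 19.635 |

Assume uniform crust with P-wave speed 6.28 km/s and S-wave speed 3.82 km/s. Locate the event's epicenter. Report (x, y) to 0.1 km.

(76.8, -92.5)

Distance from S−P lag: d = Δt · v_P v_S / (v_P − v_S) = Δt · (6.28·3.82)/(6.28−3.82) ≈ 9.7519·Δt.
So d_K = 98.07, d_L = 256.81, d_M = 191.48 km.
Circle about each station: (x − 41.5)² + (y + 1.0)² = 98.07²; (x + 156.1)² + (y − 15.7)² = 256.81²; (x + 98.2)² + (y + 170.2)² = 191.48².
Subtracting the K equation from the L and M equations removes the quadratic terms:
-395.2 x + 33.4 y = -33443.20
-279.4 x − 338.4 y = 9841.16
Solving the 2×2 system: x ≈ 76.8, y ≈ -92.5 km.
Check against K (with the unrounded x, y): √((x − 41.5)²+(y + 1.0)²) = 98.07 ≈ 98.07 km. ✓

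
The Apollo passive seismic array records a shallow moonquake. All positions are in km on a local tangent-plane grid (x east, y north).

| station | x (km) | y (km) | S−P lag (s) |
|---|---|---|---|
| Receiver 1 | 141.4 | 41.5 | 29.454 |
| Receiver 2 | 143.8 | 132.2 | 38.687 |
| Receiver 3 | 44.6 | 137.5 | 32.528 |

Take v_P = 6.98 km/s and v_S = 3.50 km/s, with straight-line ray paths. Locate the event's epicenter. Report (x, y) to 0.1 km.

Distance from S−P lag: d = Δt · v_P v_S / (v_P − v_S) = Δt · (6.98·3.50)/(6.98−3.50) ≈ 7.0201·Δt.
So d_Receiver 1 = 206.77, d_Receiver 2 = 271.59, d_Receiver 3 = 228.35 km.
Circle about each station: (x − 141.4)² + (y − 41.5)² = 206.77²; (x − 143.8)² + (y − 132.2)² = 271.59²; (x − 44.6)² + (y − 137.5)² = 228.35².
Subtracting pairs of circle equations eliminates x²+y² and gives linear equations (the radical axes):
4.8 x + 181.4 y = -14568.23
-193.6 x + 192.0 y = -10210.69
Solving the 2×2 system: x ≈ -26.2, y ≈ -79.6 km.

-26.2 km east, -79.6 km north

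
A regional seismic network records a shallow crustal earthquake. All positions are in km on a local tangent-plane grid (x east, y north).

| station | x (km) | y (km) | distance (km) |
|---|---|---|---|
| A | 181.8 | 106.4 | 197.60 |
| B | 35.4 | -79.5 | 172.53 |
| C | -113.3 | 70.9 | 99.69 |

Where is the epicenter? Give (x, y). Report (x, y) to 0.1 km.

Circle about each station: (x − 181.8)² + (y − 106.4)² = 197.60²; (x − 35.4)² + (y + 79.5)² = 172.53²; (x + 113.3)² + (y − 70.9)² = 99.69².
Subtracting pairs of circle equations eliminates x²+y² and gives linear equations (the radical axes):
-292.8 x − 371.8 y = -27519.63
-590.2 x − 71.0 y = 2599.16
Solving the 2×2 system: x ≈ -14.7, y ≈ 85.6 km.
Check against A (with the unrounded x, y): √((x − 181.8)²+(y − 106.4)²) = 197.60 ≈ 197.60 km. ✓

(-14.7, 85.6)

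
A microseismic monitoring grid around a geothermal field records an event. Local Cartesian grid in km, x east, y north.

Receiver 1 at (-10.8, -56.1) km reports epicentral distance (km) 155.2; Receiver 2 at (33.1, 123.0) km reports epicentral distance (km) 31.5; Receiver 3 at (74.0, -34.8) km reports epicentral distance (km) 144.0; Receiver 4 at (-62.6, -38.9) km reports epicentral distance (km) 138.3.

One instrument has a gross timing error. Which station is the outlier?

Receiver 4

Solve using three stations at a time. Using Receiver 1, Receiver 2, Receiver 3 (subtract circle equations pairwise → linear system) gives (x, y) ≈ (15.6, 96.8).
Distances from that point to each station vs reported:
  Receiver 1: calculated 155.2 vs reported 155.2 → residual 0.0 km
  Receiver 2: calculated 31.5 vs reported 31.5 → residual 0.0 km
  Receiver 3: calculated 144.0 vs reported 144.0 → residual 0.0 km
  Receiver 4: calculated 156.7 vs reported 138.3 → residual 18.4 km
Receiver 1, Receiver 2, Receiver 3 are mutually consistent (residuals ≈ 0); Receiver 4 is off by 18.4 km.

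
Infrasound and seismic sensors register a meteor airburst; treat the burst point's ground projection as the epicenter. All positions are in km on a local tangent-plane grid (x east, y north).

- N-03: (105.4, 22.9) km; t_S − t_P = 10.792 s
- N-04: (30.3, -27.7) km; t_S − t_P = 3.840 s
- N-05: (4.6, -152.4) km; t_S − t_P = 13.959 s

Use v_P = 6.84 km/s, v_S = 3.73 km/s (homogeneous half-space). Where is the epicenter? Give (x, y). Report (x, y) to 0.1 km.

Distance from S−P lag: d = Δt · v_P v_S / (v_P − v_S) = Δt · (6.84·3.73)/(6.84−3.73) ≈ 8.2036·Δt.
So d_N-03 = 88.53, d_N-04 = 31.50, d_N-05 = 114.51 km.
Circle about each station: (x − 105.4)² + (y − 22.9)² = 88.53²; (x − 30.3)² + (y + 27.7)² = 31.50²; (x − 4.6)² + (y + 152.4)² = 114.51².
Subtracting the N-03 equation from the N-04 and N-05 equations removes the quadratic terms:
-150.2 x − 101.2 y = -3102.88
-201.6 x − 350.6 y = 6338.37
Solving the 2×2 system: x ≈ 53.6, y ≈ -48.9 km.
Check against N-03 (with the unrounded x, y): √((x − 105.4)²+(y − 22.9)²) = 88.53 ≈ 88.53 km. ✓

x ≈ 53.6 km, y ≈ -48.9 km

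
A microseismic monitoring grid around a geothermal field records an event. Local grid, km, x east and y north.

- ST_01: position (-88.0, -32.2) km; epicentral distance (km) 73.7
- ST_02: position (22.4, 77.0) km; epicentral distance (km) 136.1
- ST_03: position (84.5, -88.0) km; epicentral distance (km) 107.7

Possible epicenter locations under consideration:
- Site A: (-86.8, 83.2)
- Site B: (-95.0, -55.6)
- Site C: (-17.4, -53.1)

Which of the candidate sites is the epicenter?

For each candidate, compare |candidate − station| to the reported distance:
Site A: residuals ST_01 41.7, ST_02 26.7, ST_03 134.5 → max 134.5 km
Site B: residuals ST_01 49.3, ST_02 41.0, ST_03 74.7 → max 74.7 km
Site C: residuals ST_01 0.1, ST_02 0.0, ST_03 0.0 → max 0.1 km
Only Site C has all residuals ≈ 0.

Site C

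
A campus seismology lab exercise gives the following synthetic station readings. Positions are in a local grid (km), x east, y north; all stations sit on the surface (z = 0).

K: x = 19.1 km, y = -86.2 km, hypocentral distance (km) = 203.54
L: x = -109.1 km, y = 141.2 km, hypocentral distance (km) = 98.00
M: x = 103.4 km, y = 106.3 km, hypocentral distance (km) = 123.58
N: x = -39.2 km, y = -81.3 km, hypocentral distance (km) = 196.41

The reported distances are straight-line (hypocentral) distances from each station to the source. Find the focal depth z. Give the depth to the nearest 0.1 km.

Each station gives a sphere (x−x_i)² + (y−y_i)² + z² = d_i² (stations at z=0).
Subtracting the K sphere from L and M: z² cancels, leaving linear equations in x and y:
-256.4 x + 454.8 y = 55869.53
168.6 x + 385.0 y = 40352.52
Solving: x ≈ -18.002, y ≈ 112.695 km (keep extra digits for the depth step; rounded: -18.0, 112.7).
Then from the K sphere: z² = 203.54² − (x − 19.1)² − (y + 86.2)² with x = -18.002, y = 112.695, so z ≈ 22.198 ≈ 22.2 km.
Check against N (with the unrounded solution): distance 196.41 ≈ 196.41 km. ✓

z ≈ 22.2 km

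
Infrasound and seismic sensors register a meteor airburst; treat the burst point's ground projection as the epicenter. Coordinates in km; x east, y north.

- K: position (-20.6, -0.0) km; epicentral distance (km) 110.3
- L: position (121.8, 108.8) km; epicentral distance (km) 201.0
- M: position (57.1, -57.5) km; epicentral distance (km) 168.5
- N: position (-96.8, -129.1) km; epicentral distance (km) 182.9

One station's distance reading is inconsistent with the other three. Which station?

K

Solve using three stations at a time. Using L, M, N (subtract circle equations pairwise → linear system) gives (x, y) ≈ (-71.0, 52.0).
Distances from that point to each station vs reported:
  K: calculated 72.4 vs reported 110.3 → residual 37.9 km
  L: calculated 201.0 vs reported 201.0 → residual 0.0 km
  M: calculated 168.5 vs reported 168.5 → residual 0.0 km
  N: calculated 182.9 vs reported 182.9 → residual 0.0 km
L, M, N are mutually consistent (residuals ≈ 0); K is off by 37.9 km.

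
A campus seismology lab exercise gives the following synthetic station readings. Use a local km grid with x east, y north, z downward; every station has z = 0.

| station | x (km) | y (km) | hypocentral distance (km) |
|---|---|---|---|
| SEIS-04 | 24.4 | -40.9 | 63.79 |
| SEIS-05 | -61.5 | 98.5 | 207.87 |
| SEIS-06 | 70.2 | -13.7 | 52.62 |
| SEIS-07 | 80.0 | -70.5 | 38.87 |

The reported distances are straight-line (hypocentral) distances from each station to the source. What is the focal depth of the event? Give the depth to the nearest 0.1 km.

z ≈ 34.5 km

Each station gives a sphere (x−x_i)² + (y−y_i)² + z² = d_i² (stations at z=0).
Subtracting the SEIS-04 sphere from SEIS-05 and SEIS-06: z² cancels, leaving linear equations in x and y:
-171.8 x + 278.8 y = -27924.44
91.6 x + 54.4 y = 4147.86
Solving: x ≈ 76.697, y ≈ -52.898 km (keep extra digits for the depth step; rounded: 76.7, -52.9).
Then from the SEIS-04 sphere: z² = 63.79² − (x − 24.4)² − (y + 40.9)² with x = 76.697, y = -52.898, so z ≈ 34.500 ≈ 34.5 km.
Check against SEIS-07 (with the unrounded solution): distance 38.87 ≈ 38.87 km. ✓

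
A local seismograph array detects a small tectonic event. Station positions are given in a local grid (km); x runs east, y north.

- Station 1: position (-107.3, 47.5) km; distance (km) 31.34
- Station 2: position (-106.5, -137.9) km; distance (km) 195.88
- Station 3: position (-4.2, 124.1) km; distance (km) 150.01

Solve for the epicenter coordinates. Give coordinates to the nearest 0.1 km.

-137.6 km east, 55.5 km north

Circle about each station: (x + 107.3)² + (y − 47.5)² = 31.34²; (x + 106.5)² + (y + 137.9)² = 195.88²; (x + 4.2)² + (y − 124.1)² = 150.01².
Subtracting pairs of circle equations eliminates x²+y² and gives linear equations (the radical axes):
1.6 x − 370.8 y = -20797.66
206.2 x + 153.2 y = -19871.89
Solving the 2×2 system: x ≈ -137.6, y ≈ 55.5 km.
Check against Station 1 (with the unrounded x, y): √((x + 107.3)²+(y − 47.5)²) = 31.34 ≈ 31.34 km. ✓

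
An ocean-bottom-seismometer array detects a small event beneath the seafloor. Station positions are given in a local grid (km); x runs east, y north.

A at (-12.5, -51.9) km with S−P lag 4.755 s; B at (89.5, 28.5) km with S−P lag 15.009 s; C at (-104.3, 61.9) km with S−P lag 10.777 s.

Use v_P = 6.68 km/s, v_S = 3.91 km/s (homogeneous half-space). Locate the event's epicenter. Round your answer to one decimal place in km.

Distance from S−P lag: d = Δt · v_P v_S / (v_P − v_S) = Δt · (6.68·3.91)/(6.68−3.91) ≈ 9.4292·Δt.
So d_A = 44.84, d_B = 141.52, d_C = 101.62 km.
Circle about each station: (x + 12.5)² + (y + 51.9)² = 44.84²; (x − 89.5)² + (y − 28.5)² = 141.52²; (x + 104.3)² + (y − 61.9)² = 101.62².
Subtracting the A equation from the B and C equations removes the quadratic terms:
204.0 x + 160.8 y = -12044.64
-183.6 x + 227.6 y = 3544.24
Solving the 2×2 system: x ≈ -43.6, y ≈ -19.6 km.

x ≈ -43.6 km, y ≈ -19.6 km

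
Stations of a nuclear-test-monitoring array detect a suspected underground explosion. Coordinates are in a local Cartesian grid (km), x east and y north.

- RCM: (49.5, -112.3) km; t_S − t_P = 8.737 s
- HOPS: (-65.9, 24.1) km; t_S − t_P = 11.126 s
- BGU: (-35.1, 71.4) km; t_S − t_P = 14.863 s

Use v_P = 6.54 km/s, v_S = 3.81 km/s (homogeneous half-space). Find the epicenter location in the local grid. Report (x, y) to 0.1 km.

Distance from S−P lag: d = Δt · v_P v_S / (v_P − v_S) = Δt · (6.54·3.81)/(6.54−3.81) ≈ 9.1273·Δt.
So d_RCM = 79.74, d_HOPS = 101.55, d_BGU = 135.66 km.
Circle about each station: (x − 49.5)² + (y + 112.3)² = 79.74²; (x + 65.9)² + (y − 24.1)² = 101.55²; (x + 35.1)² + (y − 71.4)² = 135.66².
Subtracting pairs of circle equations eliminates x²+y² and gives linear equations (the radical axes):
-230.8 x + 272.8 y = -14091.85
-169.2 x + 367.4 y = -20776.74
Solving the 2×2 system: x ≈ -12.7, y ≈ -62.4 km.

-12.7 km east, -62.4 km north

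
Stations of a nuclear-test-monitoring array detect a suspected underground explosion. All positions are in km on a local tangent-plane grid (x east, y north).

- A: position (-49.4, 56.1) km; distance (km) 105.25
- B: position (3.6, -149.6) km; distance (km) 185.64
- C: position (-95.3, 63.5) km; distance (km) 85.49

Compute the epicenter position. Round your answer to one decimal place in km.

Circle about each station: (x + 49.4)² + (y − 56.1)² = 105.25²; (x − 3.6)² + (y + 149.6)² = 185.64²; (x + 95.3)² + (y − 63.5)² = 85.49².
Subtracting the A equation from the B and C equations removes the quadratic terms:
106.0 x − 411.4 y = -6579.10
-91.8 x + 14.8 y = 11295.79
Solving the 2×2 system: x ≈ -125.7, y ≈ -16.4 km.
Check against A (with the unrounded x, y): √((x + 49.4)²+(y − 56.1)²) = 105.24 ≈ 105.25 km. ✓

-125.7 km east, -16.4 km north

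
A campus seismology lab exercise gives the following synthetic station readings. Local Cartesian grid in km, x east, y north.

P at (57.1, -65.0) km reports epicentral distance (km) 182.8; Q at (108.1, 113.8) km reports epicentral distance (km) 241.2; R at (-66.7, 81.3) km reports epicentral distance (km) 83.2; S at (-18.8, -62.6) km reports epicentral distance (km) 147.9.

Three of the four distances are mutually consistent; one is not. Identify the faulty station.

S

Solve using three stations at a time. Using P, Q, R (subtract circle equations pairwise → linear system) gives (x, y) ≈ (-109.6, 10.0).
Distances from that point to each station vs reported:
  P: calculated 182.8 vs reported 182.8 → residual 0.0 km
  Q: calculated 241.2 vs reported 241.2 → residual 0.0 km
  R: calculated 83.2 vs reported 83.2 → residual 0.0 km
  S: calculated 116.3 vs reported 147.9 → residual 31.6 km
P, Q, R are mutually consistent (residuals ≈ 0); S is off by 31.6 km.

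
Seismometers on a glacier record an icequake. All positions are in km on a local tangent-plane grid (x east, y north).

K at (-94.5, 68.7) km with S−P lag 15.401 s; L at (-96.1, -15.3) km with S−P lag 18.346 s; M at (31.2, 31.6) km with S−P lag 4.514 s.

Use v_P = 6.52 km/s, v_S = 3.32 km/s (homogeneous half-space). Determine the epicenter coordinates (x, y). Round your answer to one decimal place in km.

x ≈ 8.3 km, y ≈ 51.8 km

Distance from S−P lag: d = Δt · v_P v_S / (v_P − v_S) = Δt · (6.52·3.32)/(6.52−3.32) ≈ 6.7645·Δt.
So d_K = 104.18, d_L = 124.10, d_M = 30.53 km.
Circle about each station: (x + 94.5)² + (y − 68.7)² = 104.18²; (x + 96.1)² + (y + 15.3)² = 124.10²; (x − 31.2)² + (y − 31.6)² = 30.53².
Subtracting the K equation from the L and M equations removes the quadratic terms:
-3.2 x − 168.0 y = -8727.98
251.4 x − 74.2 y = -1756.55
Solving the 2×2 system: x ≈ 8.3, y ≈ 51.8 km.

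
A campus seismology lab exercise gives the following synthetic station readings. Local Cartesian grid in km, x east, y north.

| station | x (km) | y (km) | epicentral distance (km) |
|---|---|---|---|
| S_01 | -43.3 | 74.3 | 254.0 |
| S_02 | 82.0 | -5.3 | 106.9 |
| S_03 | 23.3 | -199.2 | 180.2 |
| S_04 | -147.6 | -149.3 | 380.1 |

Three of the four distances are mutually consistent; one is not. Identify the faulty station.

S_04

Solve using three stations at a time. Using S_01, S_02, S_03 (subtract circle equations pairwise → linear system) gives (x, y) ≈ (158.4, -80.0).
Distances from that point to each station vs reported:
  S_01: calculated 254.0 vs reported 254.0 → residual 0.0 km
  S_02: calculated 106.9 vs reported 106.9 → residual 0.0 km
  S_03: calculated 180.2 vs reported 180.2 → residual 0.0 km
  S_04: calculated 313.8 vs reported 380.1 → residual 66.3 km
S_01, S_02, S_03 are mutually consistent (residuals ≈ 0); S_04 is off by 66.3 km.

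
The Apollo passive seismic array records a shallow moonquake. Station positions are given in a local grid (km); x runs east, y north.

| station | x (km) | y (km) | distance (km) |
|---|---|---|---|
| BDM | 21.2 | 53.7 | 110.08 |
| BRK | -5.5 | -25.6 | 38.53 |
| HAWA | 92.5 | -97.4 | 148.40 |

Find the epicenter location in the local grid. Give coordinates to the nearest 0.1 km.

Circle about each station: (x − 21.2)² + (y − 53.7)² = 110.08²; (x + 5.5)² + (y + 25.6)² = 38.53²; (x − 92.5)² + (y + 97.4)² = 148.40².
Subtracting the BDM equation from the BRK and HAWA equations removes the quadratic terms:
-53.4 x − 158.6 y = 7985.53
142.6 x − 302.2 y = 4804.93
Solving the 2×2 system: x ≈ -42.6, y ≈ -36.0 km.

x ≈ -42.6 km, y ≈ -36.0 km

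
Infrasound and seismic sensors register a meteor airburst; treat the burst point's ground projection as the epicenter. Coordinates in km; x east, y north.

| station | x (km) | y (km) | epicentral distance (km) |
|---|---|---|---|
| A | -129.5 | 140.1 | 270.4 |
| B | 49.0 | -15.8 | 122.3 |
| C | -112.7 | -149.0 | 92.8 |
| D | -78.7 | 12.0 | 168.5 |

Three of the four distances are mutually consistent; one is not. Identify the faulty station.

D

Solve using three stations at a time. Using A, B, C (subtract circle equations pairwise → linear system) gives (x, y) ≈ (-28.2, -110.6).
Distances from that point to each station vs reported:
  A: calculated 270.4 vs reported 270.4 → residual 0.0 km
  B: calculated 122.3 vs reported 122.3 → residual 0.0 km
  C: calculated 92.8 vs reported 92.8 → residual 0.0 km
  D: calculated 132.6 vs reported 168.5 → residual 35.9 km
A, B, C are mutually consistent (residuals ≈ 0); D is off by 35.9 km.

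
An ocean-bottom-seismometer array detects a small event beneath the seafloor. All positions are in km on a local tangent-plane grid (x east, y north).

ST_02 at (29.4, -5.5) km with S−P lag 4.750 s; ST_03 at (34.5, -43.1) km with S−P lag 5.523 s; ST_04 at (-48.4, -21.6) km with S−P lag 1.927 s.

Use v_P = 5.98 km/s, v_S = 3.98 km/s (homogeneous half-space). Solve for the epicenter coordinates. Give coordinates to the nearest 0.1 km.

Distance from S−P lag: d = Δt · v_P v_S / (v_P − v_S) = Δt · (5.98·3.98)/(5.98−3.98) ≈ 11.9002·Δt.
So d_ST_02 = 56.53, d_ST_03 = 65.72, d_ST_04 = 22.93 km.
Circle about each station: (x − 29.4)² + (y + 5.5)² = 56.53²; (x − 34.5)² + (y + 43.1)² = 65.72²; (x + 48.4)² + (y + 21.6)² = 22.93².
Subtracting the ST_02 equation from the ST_03 and ST_04 equations removes the quadratic terms:
10.2 x − 75.2 y = 1029.77
-155.6 x − 32.2 y = 4584.37
Solving the 2×2 system: x ≈ -25.9, y ≈ -17.2 km.

-25.9 km east, -17.2 km north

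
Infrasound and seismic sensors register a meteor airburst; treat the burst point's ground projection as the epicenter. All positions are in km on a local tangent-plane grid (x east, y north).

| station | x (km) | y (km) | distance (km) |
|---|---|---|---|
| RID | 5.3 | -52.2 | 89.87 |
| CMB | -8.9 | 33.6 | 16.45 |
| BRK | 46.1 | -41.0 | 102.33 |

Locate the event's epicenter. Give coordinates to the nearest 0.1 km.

Circle about each station: (x − 5.3)² + (y + 52.2)² = 89.87²; (x + 8.9)² + (y − 33.6)² = 16.45²; (x − 46.1)² + (y + 41.0)² = 102.33².
Subtracting pairs of circle equations eliminates x²+y² and gives linear equations (the radical axes):
-28.4 x + 171.6 y = 6261.25
81.6 x + 22.4 y = -1341.53
Solving the 2×2 system: x ≈ -25.3, y ≈ 32.3 km.

-25.3 km east, 32.3 km north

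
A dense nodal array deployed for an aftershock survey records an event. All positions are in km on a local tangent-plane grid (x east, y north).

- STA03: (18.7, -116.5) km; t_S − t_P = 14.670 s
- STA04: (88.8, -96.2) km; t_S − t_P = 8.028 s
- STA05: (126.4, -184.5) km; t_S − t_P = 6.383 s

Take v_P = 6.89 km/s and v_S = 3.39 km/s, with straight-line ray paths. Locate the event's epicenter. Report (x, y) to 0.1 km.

x ≈ 112.6 km, y ≈ -144.2 km

Distance from S−P lag: d = Δt · v_P v_S / (v_P − v_S) = Δt · (6.89·3.39)/(6.89−3.39) ≈ 6.6735·Δt.
So d_STA03 = 97.90, d_STA04 = 53.57, d_STA05 = 42.60 km.
Circle about each station: (x − 18.7)² + (y + 116.5)² = 97.90²; (x − 88.8)² + (y + 96.2)² = 53.57²; (x − 126.4)² + (y + 184.5)² = 42.60².
Subtracting pairs of circle equations eliminates x²+y² and gives linear equations (the radical axes):
140.2 x + 40.6 y = 9932.61
215.4 x − 136.0 y = 43864.92
Solving the 2×2 system: x ≈ 112.6, y ≈ -144.2 km.
Check against STA03 (with the unrounded x, y): √((x − 18.7)²+(y + 116.5)²) = 97.90 ≈ 97.90 km. ✓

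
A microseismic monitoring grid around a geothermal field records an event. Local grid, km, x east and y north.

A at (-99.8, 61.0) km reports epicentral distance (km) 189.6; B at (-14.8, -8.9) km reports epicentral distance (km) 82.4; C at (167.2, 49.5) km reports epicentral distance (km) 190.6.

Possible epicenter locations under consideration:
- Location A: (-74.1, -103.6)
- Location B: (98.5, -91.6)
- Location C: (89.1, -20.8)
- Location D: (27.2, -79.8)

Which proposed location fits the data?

For each candidate, compare |candidate − station| to the reported distance:
Location A: residuals A 23.0, B 29.3, C 95.2 → max 95.2 km
Location B: residuals A 60.6, B 57.9, C 33.7 → max 60.6 km
Location C: residuals A 16.3, B 22.2, C 85.5 → max 85.5 km
Location D: residuals A 0.0, B 0.0, C 0.0 → max 0.0 km
Only Location D has all residuals ≈ 0.

Location D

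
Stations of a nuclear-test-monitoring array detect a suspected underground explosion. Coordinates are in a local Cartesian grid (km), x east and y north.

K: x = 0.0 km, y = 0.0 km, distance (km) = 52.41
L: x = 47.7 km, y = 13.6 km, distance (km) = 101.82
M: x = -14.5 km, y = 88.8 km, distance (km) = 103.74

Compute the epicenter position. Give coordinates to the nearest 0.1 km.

x ≈ -51.8 km, y ≈ -8.0 km

Circle about each station: x² + y² = 52.41²; (x − 47.7)² + (y − 13.6)² = 101.82²; (x + 14.5)² + (y − 88.8)² = 103.74².
Subtracting the K equation from the L and M equations removes the quadratic terms:
95.4 x + 27.2 y = -5160.25
-29.0 x + 177.6 y = 80.51
Solving the 2×2 system: x ≈ -51.8, y ≈ -8.0 km.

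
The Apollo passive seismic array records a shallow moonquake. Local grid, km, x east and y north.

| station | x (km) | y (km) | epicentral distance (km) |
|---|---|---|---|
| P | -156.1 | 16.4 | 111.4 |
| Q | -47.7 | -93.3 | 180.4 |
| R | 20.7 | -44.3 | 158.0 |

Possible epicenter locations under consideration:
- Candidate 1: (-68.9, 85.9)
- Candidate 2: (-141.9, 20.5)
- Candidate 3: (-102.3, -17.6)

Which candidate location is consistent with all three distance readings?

For each candidate, compare |candidate − station| to the reported distance:
Candidate 1: residuals P 0.1, Q 0.0, R 0.1 → max 0.1 km
Candidate 2: residuals P 96.6, Q 32.7, R 17.0 → max 96.6 km
Candidate 3: residuals P 47.8, Q 87.1, R 32.1 → max 87.1 km
Only Candidate 1 has all residuals ≈ 0.

Candidate 1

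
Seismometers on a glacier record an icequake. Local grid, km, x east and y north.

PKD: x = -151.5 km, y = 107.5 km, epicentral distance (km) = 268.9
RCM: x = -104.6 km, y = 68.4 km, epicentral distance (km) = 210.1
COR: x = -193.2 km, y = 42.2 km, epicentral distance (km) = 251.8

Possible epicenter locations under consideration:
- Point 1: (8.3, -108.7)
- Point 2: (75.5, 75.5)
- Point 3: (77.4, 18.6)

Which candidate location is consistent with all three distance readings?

For each candidate, compare |candidate − station| to the reported distance:
Point 1: residuals PKD 0.1, RCM 0.1, COR 0.1 → max 0.1 km
Point 2: residuals PKD 39.7, RCM 29.9, COR 19.0 → max 39.7 km
Point 3: residuals PKD 23.3, RCM 21.4, COR 19.8 → max 23.3 km
Only Point 1 has all residuals ≈ 0.

Point 1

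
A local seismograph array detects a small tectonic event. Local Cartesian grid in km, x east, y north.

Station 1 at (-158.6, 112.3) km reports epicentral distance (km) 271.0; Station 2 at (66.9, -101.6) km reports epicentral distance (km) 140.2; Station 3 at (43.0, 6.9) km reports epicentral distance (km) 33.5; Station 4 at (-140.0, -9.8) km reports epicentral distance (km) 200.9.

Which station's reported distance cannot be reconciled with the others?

Station 1

Solve using three stations at a time. Using Station 2, Station 3, Station 4 (subtract circle equations pairwise → linear system) gives (x, y) ≈ (55.1, 38.1).
Distances from that point to each station vs reported:
  Station 1: calculated 226.2 vs reported 271.0 → residual 44.8 km
  Station 2: calculated 140.2 vs reported 140.2 → residual 0.0 km
  Station 3: calculated 33.5 vs reported 33.5 → residual 0.0 km
  Station 4: calculated 200.9 vs reported 200.9 → residual 0.0 km
Station 2, Station 3, Station 4 are mutually consistent (residuals ≈ 0); Station 1 is off by 44.8 km.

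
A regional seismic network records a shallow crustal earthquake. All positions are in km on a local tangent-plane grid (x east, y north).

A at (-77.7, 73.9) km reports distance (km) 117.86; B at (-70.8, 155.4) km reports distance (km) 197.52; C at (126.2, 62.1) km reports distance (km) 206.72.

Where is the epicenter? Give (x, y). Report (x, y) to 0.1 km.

(-52.8, -41.3)

Circle about each station: (x + 77.7)² + (y − 73.9)² = 117.86²; (x + 70.8)² + (y − 155.4)² = 197.52²; (x − 126.2)² + (y − 62.1)² = 206.72².
Subtracting pairs of circle equations eliminates x²+y² and gives linear equations (the radical axes):
13.8 x + 163.0 y = -7459.87
407.8 x − 23.6 y = -20557.83
Solving the 2×2 system: x ≈ -52.8, y ≈ -41.3 km.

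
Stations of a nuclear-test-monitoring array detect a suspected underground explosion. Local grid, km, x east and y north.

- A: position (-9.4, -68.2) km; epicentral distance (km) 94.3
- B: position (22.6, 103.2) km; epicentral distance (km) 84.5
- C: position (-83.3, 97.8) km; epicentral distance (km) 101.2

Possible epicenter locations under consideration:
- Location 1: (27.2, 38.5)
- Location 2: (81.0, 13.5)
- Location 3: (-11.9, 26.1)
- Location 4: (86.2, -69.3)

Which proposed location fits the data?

For each candidate, compare |candidate − station| to the reported distance:
Location 1: residuals A 18.5, B 19.6, C 24.2 → max 24.2 km
Location 2: residuals A 27.5, B 22.5, C 83.5 → max 83.5 km
Location 3: residuals A 0.0, B 0.0, C 0.0 → max 0.0 km
Location 4: residuals A 1.3, B 99.4, C 136.8 → max 136.8 km
Only Location 3 has all residuals ≈ 0.

Location 3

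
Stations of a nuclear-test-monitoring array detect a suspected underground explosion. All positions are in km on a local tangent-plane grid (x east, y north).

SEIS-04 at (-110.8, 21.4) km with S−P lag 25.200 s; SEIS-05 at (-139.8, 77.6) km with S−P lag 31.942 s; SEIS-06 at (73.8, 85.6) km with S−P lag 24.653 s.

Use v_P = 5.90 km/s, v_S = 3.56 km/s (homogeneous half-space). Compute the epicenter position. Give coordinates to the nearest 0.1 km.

52.9 km east, -134.7 km north

Distance from S−P lag: d = Δt · v_P v_S / (v_P − v_S) = Δt · (5.90·3.56)/(5.90−3.56) ≈ 8.9761·Δt.
So d_SEIS-04 = 226.20, d_SEIS-05 = 286.71, d_SEIS-06 = 221.29 km.
Circle about each station: (x + 110.8)² + (y − 21.4)² = 226.20²; (x + 139.8)² + (y − 77.6)² = 286.71²; (x − 73.8)² + (y − 85.6)² = 221.29².
Subtracting the SEIS-04 equation from the SEIS-05 and SEIS-06 equations removes the quadratic terms:
-58.0 x + 112.4 y = -18204.98
369.2 x + 128.4 y = 2236.38
Solving the 2×2 system: x ≈ 52.9, y ≈ -134.7 km.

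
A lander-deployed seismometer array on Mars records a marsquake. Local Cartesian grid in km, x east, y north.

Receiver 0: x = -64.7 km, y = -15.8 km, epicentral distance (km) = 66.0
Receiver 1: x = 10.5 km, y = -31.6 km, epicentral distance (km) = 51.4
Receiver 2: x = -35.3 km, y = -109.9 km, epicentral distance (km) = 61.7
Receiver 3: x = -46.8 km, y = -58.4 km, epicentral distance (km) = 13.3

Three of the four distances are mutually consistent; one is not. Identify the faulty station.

Receiver 0

Solve using three stations at a time. Using Receiver 1, Receiver 2, Receiver 3 (subtract circle equations pairwise → linear system) gives (x, y) ≈ (-38.1, -48.3).
Distances from that point to each station vs reported:
  Receiver 0: calculated 41.9 vs reported 66.0 → residual 24.1 km
  Receiver 1: calculated 51.4 vs reported 51.4 → residual 0.0 km
  Receiver 2: calculated 61.7 vs reported 61.7 → residual 0.0 km
  Receiver 3: calculated 13.3 vs reported 13.3 → residual 0.0 km
Receiver 1, Receiver 2, Receiver 3 are mutually consistent (residuals ≈ 0); Receiver 0 is off by 24.1 km.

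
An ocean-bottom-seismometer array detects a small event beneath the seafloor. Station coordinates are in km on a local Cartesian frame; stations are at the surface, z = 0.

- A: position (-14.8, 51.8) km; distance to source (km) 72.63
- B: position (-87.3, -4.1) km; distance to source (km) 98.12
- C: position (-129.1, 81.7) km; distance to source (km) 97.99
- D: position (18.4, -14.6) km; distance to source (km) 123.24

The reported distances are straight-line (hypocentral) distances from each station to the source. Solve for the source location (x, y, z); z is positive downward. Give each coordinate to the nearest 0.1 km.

(-53.3, 65.7, 60.0)

Each station gives a sphere (x−x_i)² + (y−y_i)² + z² = d_i² (stations at z=0).
Subtracting the A sphere from B and C: z² cancels, leaving linear equations in x and y:
-145.0 x − 111.8 y = 383.40
-228.6 x + 59.8 y = 16112.50
Solving: x ≈ -53.298, y ≈ 65.696 km (keep extra digits for the depth step; rounded: -53.3, 65.7).
Then from the A sphere: z² = 72.63² − (x + 14.8)² − (y − 51.8)² with x = -53.298, y = 65.696, so z ≈ 59.999 ≈ 60.0 km.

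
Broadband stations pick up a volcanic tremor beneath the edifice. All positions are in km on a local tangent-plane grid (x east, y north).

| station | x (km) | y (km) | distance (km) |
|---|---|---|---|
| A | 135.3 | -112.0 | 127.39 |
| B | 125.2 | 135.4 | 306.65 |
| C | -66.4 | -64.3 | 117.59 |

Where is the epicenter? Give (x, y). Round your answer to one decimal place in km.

Circle about each station: (x − 135.3)² + (y + 112.0)² = 127.39²; (x − 125.2)² + (y − 135.4)² = 306.65²; (x + 66.4)² + (y + 64.3)² = 117.59².
Subtracting the A equation from the B and C equations removes the quadratic terms:
-20.2 x + 494.8 y = -74647.90
-403.4 x + 95.4 y = -19905.84
Solving the 2×2 system: x ≈ 13.8, y ≈ -150.3 km.
Check against A (with the unrounded x, y): √((x − 135.3)²+(y + 112.0)²) = 127.39 ≈ 127.39 km. ✓

x ≈ 13.8 km, y ≈ -150.3 km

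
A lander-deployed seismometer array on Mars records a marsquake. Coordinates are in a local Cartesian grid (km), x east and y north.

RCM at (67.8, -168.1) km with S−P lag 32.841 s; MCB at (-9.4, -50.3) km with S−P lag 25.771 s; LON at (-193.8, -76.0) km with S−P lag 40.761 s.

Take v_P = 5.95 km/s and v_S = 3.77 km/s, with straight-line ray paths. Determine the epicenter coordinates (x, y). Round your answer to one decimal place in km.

x ≈ 153.8 km, y ≈ 158.7 km

Distance from S−P lag: d = Δt · v_P v_S / (v_P − v_S) = Δt · (5.95·3.77)/(5.95−3.77) ≈ 10.2897·Δt.
So d_RCM = 337.92, d_MCB = 265.18, d_LON = 419.42 km.
Circle about each station: (x − 67.8)² + (y + 168.1)² = 337.92²; (x + 9.4)² + (y + 50.3)² = 265.18²; (x + 193.8)² + (y + 76.0)² = 419.42².
Subtracting the RCM equation from the MCB and LON equations removes the quadratic terms:
-154.4 x + 235.6 y = 13633.49
-523.2 x + 184.2 y = -51243.22
Solving the 2×2 system: x ≈ 153.8, y ≈ 158.7 km.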